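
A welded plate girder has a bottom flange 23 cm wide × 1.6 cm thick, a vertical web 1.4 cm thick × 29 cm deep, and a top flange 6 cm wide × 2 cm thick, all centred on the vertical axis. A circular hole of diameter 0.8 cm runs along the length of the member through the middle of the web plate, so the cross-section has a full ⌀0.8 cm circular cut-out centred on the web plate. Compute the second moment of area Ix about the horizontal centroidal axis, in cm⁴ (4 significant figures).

Decompose the section into non-overlapping parts with the origin at the bottom-left of its bounding rectangle.
Bottom plate: 23 × 1.6, A = 36.8 cm², y = 0.8 cm, Ī = 7.85067 cm⁴.
Web plate: 1.4 × 29, A = 40.6 cm², y = 16.1 cm, Ī = 2845.38 cm⁴.
Top plate: 6 × 2, A = 12 cm², y = 31.6 cm, Ī = 4 cm⁴.
Hole (subtracted): ⌀0.8, A = 0.502655 cm², y = 16.1 cm, Ī = 0.0201062 cm⁴.
Centroid: ȳ = ΣA·y / ΣA = 11.8587 cm.
Transfer each piece to the horizontal centroidal axis using Ī + A·d² with d = y − 11.8587:
  bottom plate: d = -11.0587 cm → contributes +4508.3 cm⁴
  web plate: d = 4.2413 cm → contributes +3575.72 cm⁴
  top plate: d = 19.7413 cm → contributes +4680.63 cm⁴
  hole: d = 4.2413 cm → contributes −9.06216 cm⁴
Total I = 12755.6 cm⁴.

Ix ≈ 1.276 × 10⁴ cm⁴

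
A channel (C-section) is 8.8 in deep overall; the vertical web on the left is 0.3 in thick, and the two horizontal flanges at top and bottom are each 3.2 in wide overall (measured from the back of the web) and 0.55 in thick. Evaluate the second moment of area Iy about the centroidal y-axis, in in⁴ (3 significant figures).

Break the section into simple shapes (no overlaps), measuring from the bottom-left corner of the bounding box.
Web: 0.3 × 8.8, A = 2.64 in², x = 0.15 in, Ī = 0.0198 in⁴.
Top flange (beyond web): 2.9 × 0.55, A = 1.595 in², x = 1.75 in, Ī = 1.1178 in⁴.
Bottom flange (beyond web): 2.9 × 0.55, A = 1.595 in², x = 1.75 in, Ī = 1.1178 in⁴.
Centroid: x̄ = ΣA·x / ΣA = 1.0255 in.
Transfer each piece to the centroidal y-axis using Ī + A·d² with d = x − 1.0255:
  web: d = -0.87547 in → contributes +2.0432 in⁴
  top flange (beyond web): d = 0.72453 in → contributes +1.9551 in⁴
  bottom flange (beyond web): d = 0.72453 in → contributes +1.9551 in⁴
Total I = 5.9535 in⁴.

Iy ≈ 5.95 in⁴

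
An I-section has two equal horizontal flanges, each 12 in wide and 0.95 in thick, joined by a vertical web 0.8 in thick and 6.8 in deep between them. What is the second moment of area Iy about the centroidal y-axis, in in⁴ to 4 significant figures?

Decompose the section into non-overlapping parts with the origin at the bottom-left of its bounding rectangle.
Bottom flange: 12 × 0.95, A = 11.4 in², x = 6 in, Ī = 136.8 in⁴.
Web: 0.8 × 6.8, A = 5.44 in², x = 6 in, Ī = 0.290133 in⁴.
Top flange: 12 × 0.95, A = 11.4 in², x = 6 in, Ī = 136.8 in⁴.
By symmetry the centroid is at mid-width, x̄ = 6 in.
All pieces are centred on the centroidal y-axis, so I = ΣĪ = 273.89 in⁴.

Iy ≈ 273.9 in⁴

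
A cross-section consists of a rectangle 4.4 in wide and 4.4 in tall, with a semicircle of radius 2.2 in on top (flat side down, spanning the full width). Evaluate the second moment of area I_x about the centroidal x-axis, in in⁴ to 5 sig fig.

I_x ≈ 87.413 in⁴

Decompose the section into non-overlapping parts with the origin at the bottom-left of its bounding rectangle.
Rectangular body: 4.4 × 4.4, A = 19.36 in², y = 2.2 in, Ī = 31.23413 in⁴.
Semicircular cap: semicircle r = 2.2, A = 7.602654 in², y = 5.333709 in, Ī = 2.571123 in⁴.
Centroid: ȳ = ΣA·y / ΣA = 3.083611 in.
Transfer each piece to the centroidal x-axis using Ī + A·d² with d = y − 3.083611:
  rectangular body: d = -0.8836113 in → contributes +46.34982 in⁴
  semicircular cap: d = 2.250098 in → contributes +41.0629 in⁴
Total I = 87.41272 in⁴.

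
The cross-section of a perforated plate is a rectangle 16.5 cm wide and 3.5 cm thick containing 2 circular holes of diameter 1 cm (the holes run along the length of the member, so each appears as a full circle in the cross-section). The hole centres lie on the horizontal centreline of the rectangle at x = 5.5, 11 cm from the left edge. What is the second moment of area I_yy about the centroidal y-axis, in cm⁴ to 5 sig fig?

I_yy ≈ 1298.2 cm⁴

Treat the section as a set of non-overlapping primitives; coordinates are from the bounding-box lower-left.
Plate: 16.5 × 3.5, A = 57.75 cm², x = 8.25 cm, Ī = 1310.203 cm⁴.
Hole 1 (subtracted): ⌀1, A = 0.7853982 cm², x = 5.5 cm, Ī = 0.04908739 cm⁴.
Hole 2 (subtracted): ⌀1, A = 0.7853982 cm², x = 11 cm, Ī = 0.04908739 cm⁴.
By symmetry the centroid is at mid-width, x̄ = 8.25 cm.
Transfer each piece to the centroidal y-axis using Ī + A·d² with d = x − 8.25:
  plate: d = 0 cm → contributes +1310.203 cm⁴
  hole 1: d = -2.75 cm → contributes −5.988661 cm⁴
  hole 2: d = 2.75 cm → contributes −5.988661 cm⁴
Total I = 1298.226 cm⁴.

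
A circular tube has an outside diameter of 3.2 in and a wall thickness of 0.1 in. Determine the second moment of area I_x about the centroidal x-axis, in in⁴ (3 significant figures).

Split into non-overlapping primitives; take the origin at the lower-left of the bounding box.
Outer circle: ⌀3.2, A = 8.0425 in², y = 1.6 in, Ī = 5.1472 in⁴.
Bore (subtracted): ⌀3, A = 7.0686 in², y = 1.6 in, Ī = 3.9761 in⁴.
By symmetry the centroid is at mid-height, ȳ = 1.6 in.
All pieces are centred on the centroidal x-axis, so I = ΣĪ (holes subtracted) = 1.1711 in⁴.

I_x ≈ 1.17 in⁴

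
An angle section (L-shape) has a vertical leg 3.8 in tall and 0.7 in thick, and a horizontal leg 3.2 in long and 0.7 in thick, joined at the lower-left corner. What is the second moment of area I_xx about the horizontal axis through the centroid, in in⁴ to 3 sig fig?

Treat the section as a set of non-overlapping primitives; coordinates are from the bounding-box lower-left.
Vertical leg: 0.7 × 3.8, A = 2.66 in², y = 1.9 in, Ī = 3.2009 in⁴.
Horizontal leg (remainder): 2.5 × 0.7, A = 1.75 in², y = 0.35 in, Ī = 0.071458 in⁴.
Centroid: ȳ = ΣA·y / ΣA = 1.2849 in.
Transfer each piece to the horizontal axis through the centroid using Ī + A·d² with d = y − 1.2849:
  vertical leg: d = 0.61508 in → contributes +4.2072 in⁴
  horizontal leg (remainder): d = -0.93492 in → contributes +1.6011 in⁴
Total I = 5.8083 in⁴.

I_xx ≈ 5.81 in⁴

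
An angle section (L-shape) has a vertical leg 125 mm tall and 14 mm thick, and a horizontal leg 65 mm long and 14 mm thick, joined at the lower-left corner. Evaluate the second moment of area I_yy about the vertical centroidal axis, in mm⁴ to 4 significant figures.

Treat the section as a set of non-overlapping primitives; coordinates are from the bounding-box lower-left.
Vertical leg: 14 × 125, A = 1 750 mm², x = 7 mm, Ī = 28583.3 mm⁴.
Horizontal leg (remainder): 51 × 14, A = 714 mm², x = 39.5 mm, Ī = 154 760 mm⁴.
Centroid: x̄ = ΣA·x / ΣA = 16.4176 mm.
Transfer each piece to the vertical centroidal axis using Ī + A·d² with d = x − 16.4176:
  vertical leg: d = -9.41761 mm → contributes +183 793 mm⁴
  horizontal leg (remainder): d = 23.0824 mm → contributes +535 176 mm⁴
Total I = 718 970 mm⁴.

I_yy ≈ 7.190 × 10⁵ mm⁴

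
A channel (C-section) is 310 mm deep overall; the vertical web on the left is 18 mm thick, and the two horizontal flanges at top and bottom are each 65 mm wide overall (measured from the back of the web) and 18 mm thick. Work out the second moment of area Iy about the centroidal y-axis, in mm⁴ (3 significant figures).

Break the section into simple shapes (no overlaps), measuring from the bottom-left corner of the bounding box.
Web: 18 × 310, A = 5 580 mm², x = 9 mm, Ī = 150 660 mm⁴.
Top flange (beyond web): 47 × 18, A = 846 mm², x = 41.5 mm, Ī = 155 735 mm⁴.
Bottom flange (beyond web): 47 × 18, A = 846 mm², x = 41.5 mm, Ī = 155 735 mm⁴.
Centroid: x̄ = ΣA·x / ΣA = 16.562 mm.
Transfer each piece to the centroidal y-axis using Ī + A·d² with d = x − 16.562:
  web: d = -7.5619 mm → contributes +469 736 mm⁴
  top flange (beyond web): d = 24.938 mm → contributes +681 870 mm⁴
  bottom flange (beyond web): d = 24.938 mm → contributes +681 870 mm⁴
Total I = 1 833 476 mm⁴.

Iy ≈ 1.83 × 10⁶ mm⁴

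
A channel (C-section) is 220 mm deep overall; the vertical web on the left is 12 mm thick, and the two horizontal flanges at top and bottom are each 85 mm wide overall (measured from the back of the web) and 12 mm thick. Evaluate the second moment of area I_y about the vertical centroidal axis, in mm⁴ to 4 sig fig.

I_y ≈ 2.712 × 10⁶ mm⁴

Split into non-overlapping primitives; take the origin at the lower-left of the bounding box.
Web: 12 × 220, A = 2 640 mm², x = 6 mm, Ī = 31 680 mm⁴.
Top flange (beyond web): 73 × 12, A = 876 mm², x = 48.5 mm, Ī = 389 017 mm⁴.
Bottom flange (beyond web): 73 × 12, A = 876 mm², x = 48.5 mm, Ī = 389 017 mm⁴.
Centroid: x̄ = ΣA·x / ΣA = 22.9536 mm.
Transfer each piece to the vertical centroidal axis using Ī + A·d² with d = x − 22.9536:
  web: d = -16.9536 mm → contributes +790 477 mm⁴
  top flange (beyond web): d = 25.5464 mm → contributes +960 713 mm⁴
  bottom flange (beyond web): d = 25.5464 mm → contributes +960 713 mm⁴
Total I = 2 711 903 mm⁴.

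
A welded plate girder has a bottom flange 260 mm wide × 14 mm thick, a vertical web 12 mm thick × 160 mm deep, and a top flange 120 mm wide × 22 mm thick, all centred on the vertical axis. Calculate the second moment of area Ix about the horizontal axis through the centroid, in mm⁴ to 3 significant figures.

Ix ≈ 5.30 × 10⁷ mm⁴

Treat the section as a set of non-overlapping primitives; coordinates are from the bounding-box lower-left.
Bottom plate: 260 × 14, A = 3 640 mm², y = 7 mm, Ī = 59 453 mm⁴.
Web plate: 12 × 160, A = 1 920 mm², y = 94 mm, Ī = 4 096 000 mm⁴.
Top plate: 120 × 22, A = 2 640 mm², y = 185 mm, Ī = 106 480 mm⁴.
Centroid: ȳ = ΣA·y / ΣA = 84.678 mm.
Transfer each piece to the horizontal axis through the centroid using Ī + A·d² with d = y − 84.678:
  bottom plate: d = -77.678 mm → contributes +22 022 774 mm⁴
  web plate: d = 9.322 mm → contributes +4 262 846 mm⁴
  top plate: d = 100.32 mm → contributes +26 676 744 mm⁴
Total I = 52 962 363 mm⁴.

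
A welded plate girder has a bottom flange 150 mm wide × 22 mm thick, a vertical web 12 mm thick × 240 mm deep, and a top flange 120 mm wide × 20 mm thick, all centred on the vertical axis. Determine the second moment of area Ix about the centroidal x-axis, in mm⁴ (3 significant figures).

Ix ≈ 1.10 × 10⁸ mm⁴

Decompose the section into non-overlapping parts with the origin at the bottom-left of its bounding rectangle.
Bottom plate: 150 × 22, A = 3 300 mm², y = 11 mm, Ī = 133 100 mm⁴.
Web plate: 12 × 240, A = 2 880 mm², y = 142 mm, Ī = 13 824 000 mm⁴.
Top plate: 120 × 20, A = 2 400 mm², y = 272 mm, Ī = 80 000 mm⁴.
Centroid: ȳ = ΣA·y / ΣA = 127.98 mm.
Transfer each piece to the centroidal x-axis using Ī + A·d² with d = y − 127.98:
  bottom plate: d = -116.98 mm → contributes +45 290 601 mm⁴
  web plate: d = 14.021 mm → contributes +14 390 173 mm⁴
  top plate: d = 144.02 mm → contributes +49 860 902 mm⁴
Total I = 109 541 676 mm⁴.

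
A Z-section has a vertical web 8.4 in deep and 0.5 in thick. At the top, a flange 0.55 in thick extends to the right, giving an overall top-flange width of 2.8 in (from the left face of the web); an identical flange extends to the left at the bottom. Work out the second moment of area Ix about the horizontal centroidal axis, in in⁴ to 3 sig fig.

Decompose the section into non-overlapping parts with the origin at the bottom-left of its bounding rectangle.
Web: 0.5 × 8.4, A = 4.2 in², y = 4.2 in, Ī = 24.696 in⁴.
Top flange (beyond web): 2.3 × 0.55, A = 1.265 in², y = 8.125 in, Ī = 0.031889 in⁴.
Bottom flange (beyond web): 2.3 × 0.55, A = 1.265 in², y = 0.275 in, Ī = 0.031889 in⁴.
Centroid: ȳ = ΣA·y / ΣA = 4.2 in.
Transfer each piece to the horizontal centroidal axis using Ī + A·d² with d = y − 4.2:
  web: d = 0 in → contributes +24.696 in⁴
  top flange (beyond web): d = 3.925 in → contributes +19.52 in⁴
  bottom flange (beyond web): d = -3.925 in → contributes +19.52 in⁴
Total I = 63.736 in⁴.

Ix ≈ 63.7 in⁴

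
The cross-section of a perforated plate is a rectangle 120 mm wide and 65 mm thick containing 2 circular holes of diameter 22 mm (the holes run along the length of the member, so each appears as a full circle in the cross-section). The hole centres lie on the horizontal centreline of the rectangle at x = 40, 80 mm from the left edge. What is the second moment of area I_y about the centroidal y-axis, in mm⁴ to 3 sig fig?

I_y ≈ 9.03 × 10⁶ mm⁴

Decompose the section into non-overlapping parts with the origin at the bottom-left of its bounding rectangle.
Plate: 120 × 65, A = 7 800 mm², x = 60 mm, Ī = 9 360 000 mm⁴.
Hole 1 (subtracted): ⌀22, A = 380.13 mm², x = 40 mm, Ī = 11 499 mm⁴.
Hole 2 (subtracted): ⌀22, A = 380.13 mm², x = 80 mm, Ī = 11 499 mm⁴.
By symmetry the centroid is at mid-width, x̄ = 60 mm.
Transfer each piece to the centroidal y-axis using Ī + A·d² with d = x − 60:
  plate: d = 0 mm → contributes +9 360 000 mm⁴
  hole 1: d = -20 mm → contributes −163 552 mm⁴
  hole 2: d = 20 mm → contributes −163 552 mm⁴
Total I = 9 032 896 mm⁴.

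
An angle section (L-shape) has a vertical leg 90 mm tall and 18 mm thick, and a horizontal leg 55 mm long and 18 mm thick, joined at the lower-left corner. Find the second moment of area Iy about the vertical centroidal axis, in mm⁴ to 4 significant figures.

Iy ≈ 4.766 × 10⁵ mm⁴

Break the section into simple shapes (no overlaps), measuring from the bottom-left corner of the bounding box.
Vertical leg: 18 × 90, A = 1 620 mm², x = 9 mm, Ī = 43 740 mm⁴.
Horizontal leg (remainder): 37 × 18, A = 666 mm², x = 36.5 mm, Ī = 75979.5 mm⁴.
Centroid: x̄ = ΣA·x / ΣA = 17.0118 mm.
Transfer each piece to the vertical centroidal axis using Ī + A·d² with d = x − 17.0118:
  vertical leg: d = -8.01181 mm → contributes +147 726 mm⁴
  horizontal leg (remainder): d = 19.4882 mm → contributes +328 919 mm⁴
Total I = 476 646 mm⁴.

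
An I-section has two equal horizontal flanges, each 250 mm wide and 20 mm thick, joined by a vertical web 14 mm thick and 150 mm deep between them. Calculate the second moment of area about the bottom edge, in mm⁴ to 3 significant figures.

I_base ≈ 1.86 × 10⁸ mm⁴

Break the section into simple shapes (no overlaps), measuring from the bottom-left corner of the bounding box.
Bottom flange: 250 × 20, A = 5 000 mm², y = 10 mm, Ī = 166 667 mm⁴.
Web: 14 × 150, A = 2 100 mm², y = 95 mm, Ī = 3 937 500 mm⁴.
Top flange: 250 × 20, A = 5 000 mm², y = 180 mm, Ī = 166 667 mm⁴.
Transfer each piece to a horizontal axis along the bottom face using Ī + A·d² with d = y − 0:
  bottom flange: d = 10 mm → contributes +666 667 mm⁴
  web: d = 95 mm → contributes +22 890 000 mm⁴
  top flange: d = 180 mm → contributes +162 166 667 mm⁴
Total I = 185 723 333 mm⁴.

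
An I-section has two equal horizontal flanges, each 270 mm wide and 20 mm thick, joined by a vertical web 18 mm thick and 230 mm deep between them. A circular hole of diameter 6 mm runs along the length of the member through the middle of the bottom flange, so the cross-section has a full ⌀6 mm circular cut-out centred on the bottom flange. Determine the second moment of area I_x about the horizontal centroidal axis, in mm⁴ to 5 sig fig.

I_x ≈ 1.8692 × 10⁸ mm⁴

Treat the section as a set of non-overlapping primitives; coordinates are from the bounding-box lower-left.
Bottom flange: 270 × 20, A = 5 400 mm², y = 10 mm, Ī = 180 000 mm⁴.
Web: 18 × 230, A = 4 140 mm², y = 135 mm, Ī = 18 250 500 mm⁴.
Top flange: 270 × 20, A = 5 400 mm², y = 260 mm, Ī = 180 000 mm⁴.
Hole (subtracted): ⌀6, A = 28.27433 mm², y = 10 mm, Ī = 63.61725 mm⁴.
Centroid: ȳ = ΣA·y / ΣA = 135.237 mm.
Transfer each piece to the horizontal centroidal axis using Ī + A·d² with d = y − 135.237:
  bottom flange: d = -125.237 mm → contributes +84 875 273 mm⁴
  web: d = -0.2370143 mm → contributes +18 250 733 mm⁴
  top flange: d = 124.763 mm → contributes +84 235 334 mm⁴
  hole: d = -125.237 mm → contributes −443 527 mm⁴
Total I = 186 917 812 mm⁴.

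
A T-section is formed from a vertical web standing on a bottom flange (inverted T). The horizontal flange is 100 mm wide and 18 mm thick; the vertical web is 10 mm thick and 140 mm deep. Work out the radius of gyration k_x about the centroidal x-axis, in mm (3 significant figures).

k_x ≈ 47.6 mm

Split into non-overlapping primitives; take the origin at the lower-left of the bounding box.
Flange: 100 × 18, A = 1 800 mm², y = 9 mm, Ī = 48 600 mm⁴.
Web: 10 × 140, A = 1 400 mm², y = 88 mm, Ī = 2 286 667 mm⁴.
Centroid: ȳ = ΣA·y / ΣA = 43.563 mm.
Transfer each piece to the centroidal x-axis using Ī + A·d² with d = y − 43.563:
  flange: d = -34.563 mm → contributes +2 198 820 mm⁴
  web: d = 44.438 mm → contributes +5 051 235 mm⁴
Total I = 7 250 054 mm⁴.
Radius of gyration: k = √(I/A) = √(7 250 054 / 3 200) = 47.599 mm.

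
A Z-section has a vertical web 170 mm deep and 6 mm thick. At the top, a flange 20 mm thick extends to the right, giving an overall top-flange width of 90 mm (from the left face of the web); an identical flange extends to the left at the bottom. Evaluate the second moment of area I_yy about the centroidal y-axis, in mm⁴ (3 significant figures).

I_yy ≈ 8.78 × 10⁶ mm⁴

Break the section into simple shapes (no overlaps), measuring from the bottom-left corner of the bounding box.
Web: 6 × 170, A = 1 020 mm², x = 87 mm, Ī = 3 060 mm⁴.
Top flange (beyond web): 84 × 20, A = 1 680 mm², x = 132 mm, Ī = 987 840 mm⁴.
Bottom flange (beyond web): 84 × 20, A = 1 680 mm², x = 42 mm, Ī = 987 840 mm⁴.
Centroid: x̄ = ΣA·x / ΣA = 87 mm.
Transfer each piece to the centroidal y-axis using Ī + A·d² with d = x − 87:
  web: d = 0 mm → contributes +3 060 mm⁴
  top flange (beyond web): d = 45 mm → contributes +4 389 840 mm⁴
  bottom flange (beyond web): d = -45 mm → contributes +4 389 840 mm⁴
Total I = 8 782 740 mm⁴.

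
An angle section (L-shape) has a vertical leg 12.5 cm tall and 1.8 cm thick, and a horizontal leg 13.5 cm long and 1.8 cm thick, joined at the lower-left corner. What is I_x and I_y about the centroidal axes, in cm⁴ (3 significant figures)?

I_x ≈ 610 cm⁴, I_y ≈ 742 cm⁴

Decompose the section into non-overlapping parts with the origin at the bottom-left of its bounding rectangle.
Vertical leg: 1.8 × 12.5, A = 22.5 cm², y = 6.25 cm, Ī = 292.97 cm⁴.
Horizontal leg (remainder): 11.7 × 1.8, A = 21.06 cm², y = 0.9 cm, Ī = 5.6862 cm⁴.
Centroid: ȳ = ΣA·y / ΣA = 3.6634 cm.
Transfer each piece to the centroidal x-axis using Ī + A·d² with d = y − 3.6634:
  vertical leg: d = 2.5866 cm → contributes +443.5 cm⁴
  horizontal leg (remainder): d = -2.7634 cm → contributes +166.51 cm⁴
Total I = 610.01 cm⁴.
For the y-axis: x̄ = 4.1634 cm.
Repeating about the centroidal y-axis gives I_y = 741.95 cm⁴.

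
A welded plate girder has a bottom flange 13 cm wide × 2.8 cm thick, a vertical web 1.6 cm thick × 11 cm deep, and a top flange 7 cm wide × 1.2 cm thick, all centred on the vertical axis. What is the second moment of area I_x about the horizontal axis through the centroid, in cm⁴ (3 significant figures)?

I_x ≈ 1610 cm⁴

Split into non-overlapping primitives; take the origin at the lower-left of the bounding box.
Bottom plate: 13 × 2.8, A = 36.4 cm², y = 1.4 cm, Ī = 23.781 cm⁴.
Web plate: 1.6 × 11, A = 17.6 cm², y = 8.3 cm, Ī = 177.47 cm⁴.
Top plate: 7 × 1.2, A = 8.4 cm², y = 14.4 cm, Ī = 1.008 cm⁴.
Centroid: ȳ = ΣA·y / ΣA = 5.0962 cm.
Transfer each piece to the horizontal axis through the centroid using Ī + A·d² with d = y − 5.0962:
  bottom plate: d = -3.6962 cm → contributes +521.06 cm⁴
  web plate: d = 3.2038 cm → contributes +358.12 cm⁴
  top plate: d = 9.3038 cm → contributes +728.13 cm⁴
Total I = 1607.3 cm⁴.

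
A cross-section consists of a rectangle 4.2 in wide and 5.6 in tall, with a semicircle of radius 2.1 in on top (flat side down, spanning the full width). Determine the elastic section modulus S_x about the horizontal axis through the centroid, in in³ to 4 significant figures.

Decompose the section into non-overlapping parts with the origin at the bottom-left of its bounding rectangle.
Rectangular body: 4.2 × 5.6, A = 23.52 in², y = 2.8 in, Ī = 61.4656 in⁴.
Semicircular cap: semicircle r = 2.1, A = 6.92721 in², y = 6.49127 in, Ī = 2.13456 in⁴.
Centroid: ȳ = ΣA·y / ΣA = 3.63982 in.
Transfer each piece to the horizontal axis through the centroid using Ī + A·d² with d = y − 3.63982:
  rectangular body: d = -0.839821 in → contributes +78.0542 in⁴
  semicircular cap: d = 2.85145 in → contributes +58.458 in⁴
Total I = 136.512 in⁴.
Extreme fibre distance c = 4.06018 in; S = I/c = 33.6222 in³.

S_x ≈ 33.62 in³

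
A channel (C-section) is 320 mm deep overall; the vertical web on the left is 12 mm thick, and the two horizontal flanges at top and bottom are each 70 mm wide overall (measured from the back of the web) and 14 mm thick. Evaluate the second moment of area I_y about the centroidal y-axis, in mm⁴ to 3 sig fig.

I_y ≈ 1.90 × 10⁶ mm⁴

Break the section into simple shapes (no overlaps), measuring from the bottom-left corner of the bounding box.
Web: 12 × 320, A = 3 840 mm², x = 6 mm, Ī = 46 080 mm⁴.
Top flange (beyond web): 58 × 14, A = 812 mm², x = 41 mm, Ī = 227 631 mm⁴.
Bottom flange (beyond web): 58 × 14, A = 812 mm², x = 41 mm, Ī = 227 631 mm⁴.
Centroid: x̄ = ΣA·x / ΣA = 16.403 mm.
Transfer each piece to the centroidal y-axis using Ī + A·d² with d = x − 16.403:
  web: d = -10.403 mm → contributes +461 625 mm⁴
  top flange (beyond web): d = 24.597 mm → contributes +718 915 mm⁴
  bottom flange (beyond web): d = 24.597 mm → contributes +718 915 mm⁴
Total I = 1 899 456 mm⁴.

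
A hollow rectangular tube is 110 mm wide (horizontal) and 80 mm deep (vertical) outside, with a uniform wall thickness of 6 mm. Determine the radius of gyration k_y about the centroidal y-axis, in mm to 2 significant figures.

k_y ≈ 41 mm

Split into non-overlapping primitives; take the origin at the lower-left of the bounding box.
Outer rectangle: 110 × 80, A = 8 800 mm², x = 55 mm, Ī = 8 873 333 mm⁴.
Inner void (subtracted): 98 × 68, A = 6 664 mm², x = 55 mm, Ī = 5 333 421 mm⁴.
By symmetry the centroid is at mid-width, x̄ = 55 mm.
All pieces are centred on the centroidal y-axis, so I = ΣĪ (holes subtracted) = 3 539 912 mm⁴.
Radius of gyration: k = √(I/A) = √(3 539 912 / 2 136) = 40.71 mm.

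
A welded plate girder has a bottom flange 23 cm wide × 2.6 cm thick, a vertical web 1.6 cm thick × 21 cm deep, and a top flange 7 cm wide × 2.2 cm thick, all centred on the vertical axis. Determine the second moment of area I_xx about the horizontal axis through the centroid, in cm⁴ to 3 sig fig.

Decompose the section into non-overlapping parts with the origin at the bottom-left of its bounding rectangle.
Bottom plate: 23 × 2.6, A = 59.8 cm², y = 1.3 cm, Ī = 33.687 cm⁴.
Web plate: 1.6 × 21, A = 33.6 cm², y = 13.1 cm, Ī = 1234.8 cm⁴.
Top plate: 7 × 2.2, A = 15.4 cm², y = 24.7 cm, Ī = 6.2113 cm⁴.
Centroid: ȳ = ΣA·y / ΣA = 8.2563 cm.
Transfer each piece to the horizontal axis through the centroid using Ī + A·d² with d = y − 8.2563:
  bottom plate: d = -6.9563 cm → contributes +2927.4 cm⁴
  web plate: d = 4.8438 cm → contributes +2023.1 cm⁴
  top plate: d = 16.444 cm → contributes +4170.3 cm⁴
Total I = 9120.8 cm⁴.

I_xx ≈ 9120 cm⁴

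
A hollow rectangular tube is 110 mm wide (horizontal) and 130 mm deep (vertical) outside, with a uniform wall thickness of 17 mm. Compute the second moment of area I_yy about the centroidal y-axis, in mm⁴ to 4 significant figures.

I_yy ≈ 1.091 × 10⁷ mm⁴

Split into non-overlapping primitives; take the origin at the lower-left of the bounding box.
Outer rectangle: 110 × 130, A = 14 300 mm², x = 55 mm, Ī = 14 419 167 mm⁴.
Inner void (subtracted): 76 × 96, A = 7 296 mm², x = 55 mm, Ī = 3 511 808 mm⁴.
By symmetry the centroid is at mid-width, x̄ = 55 mm.
All pieces are centred on the centroidal y-axis, so I = ΣĪ (holes subtracted) = 10 907 359 mm⁴.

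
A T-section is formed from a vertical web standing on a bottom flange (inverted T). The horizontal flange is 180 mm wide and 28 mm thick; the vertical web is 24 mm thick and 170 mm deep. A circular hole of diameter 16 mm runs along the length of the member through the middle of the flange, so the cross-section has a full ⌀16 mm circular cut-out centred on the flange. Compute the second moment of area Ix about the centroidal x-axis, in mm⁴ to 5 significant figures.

Treat the section as a set of non-overlapping primitives; coordinates are from the bounding-box lower-left.
Flange: 180 × 28, A = 5 040 mm², y = 14 mm, Ī = 329 280 mm⁴.
Web: 24 × 170, A = 4 080 mm², y = 113 mm, Ī = 9 826 000 mm⁴.
Hole (subtracted): ⌀16, A = 201.0619 mm², y = 14 mm, Ī = 3216.991 mm⁴.
Centroid: ȳ = ΣA·y / ΣA = 59.2879 mm.
Transfer each piece to the centroidal x-axis using Ī + A·d² with d = y − 59.2879:
  flange: d = -45.2879 mm → contributes +10 666 290 mm⁴
  web: d = 53.7121 mm → contributes +21 596 757 mm⁴
  hole: d = -45.2879 mm → contributes −415593.8 mm⁴
Total I = 31 847 453 mm⁴.

Ix ≈ 3.1847 × 10⁷ mm⁴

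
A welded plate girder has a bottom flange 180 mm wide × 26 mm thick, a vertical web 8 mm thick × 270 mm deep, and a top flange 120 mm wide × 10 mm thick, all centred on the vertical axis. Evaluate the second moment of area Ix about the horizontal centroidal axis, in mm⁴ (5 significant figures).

Treat the section as a set of non-overlapping primitives; coordinates are from the bounding-box lower-left.
Bottom plate: 180 × 26, A = 4 680 mm², y = 13 mm, Ī = 263 640 mm⁴.
Web plate: 8 × 270, A = 2 160 mm², y = 161 mm, Ī = 13 122 000 mm⁴.
Top plate: 120 × 10, A = 1 200 mm², y = 301 mm, Ī = 10 000 mm⁴.
Centroid: ȳ = ΣA·y / ΣA = 95.74627 mm.
Transfer each piece to the horizontal centroidal axis using Ī + A·d² with d = y − 95.74627:
  bottom plate: d = -82.74627 mm → contributes +32 307 342 mm⁴
  web plate: d = 65.25373 mm → contributes +22 319 387 mm⁴
  top plate: d = 205.2537 mm → contributes +50 564 913 mm⁴
Total I = 105 191 642 mm⁴.

Ix ≈ 1.0519 × 10⁸ mm⁴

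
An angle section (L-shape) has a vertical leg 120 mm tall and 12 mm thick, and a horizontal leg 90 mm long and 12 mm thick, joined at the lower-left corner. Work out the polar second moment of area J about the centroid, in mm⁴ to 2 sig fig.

J ≈ 5.0 × 10⁶ mm⁴

Treat the section as a set of non-overlapping primitives; coordinates are from the bounding-box lower-left.
Vertical leg: 12 × 120, A = 1 440 mm², y = 60 mm, Ī = 1 728 000 mm⁴.
Horizontal leg (remainder): 78 × 12, A = 936 mm², y = 6 mm, Ī = 11 232 mm⁴.
Centroid: ȳ = ΣA·y / ΣA = 38.73 mm.
Transfer each piece to the centroidal x-axis using Ī + A·d² with d = y − 38.73:
  vertical leg: d = 21.27 mm → contributes +2 379 642 mm⁴
  horizontal leg (remainder): d = -32.73 mm → contributes +1 013 758 mm⁴
Total I = 3 393 399 mm⁴.
For the y-axis: x̄ = 23.73 mm.
Repeating about the centroidal y-axis gives I_y = 1 640 559 mm⁴.
Polar second moment: J = I_x + I_y = 5 033 959 mm⁴.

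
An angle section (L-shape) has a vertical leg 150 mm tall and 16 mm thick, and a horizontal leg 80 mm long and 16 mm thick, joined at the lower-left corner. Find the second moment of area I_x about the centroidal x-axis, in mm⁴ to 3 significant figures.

I_x ≈ 7.74 × 10⁶ mm⁴

Decompose the section into non-overlapping parts with the origin at the bottom-left of its bounding rectangle.
Vertical leg: 16 × 150, A = 2 400 mm², y = 75 mm, Ī = 4 500 000 mm⁴.
Horizontal leg (remainder): 64 × 16, A = 1 024 mm², y = 8 mm, Ī = 21 845 mm⁴.
Centroid: ȳ = ΣA·y / ΣA = 54.963 mm.
Transfer each piece to the centroidal x-axis using Ī + A·d² with d = y − 54.963:
  vertical leg: d = 20.037 mm → contributes +5 463 592 mm⁴
  horizontal leg (remainder): d = -46.963 mm → contributes +2 280 264 mm⁴
Total I = 7 743 857 mm⁴.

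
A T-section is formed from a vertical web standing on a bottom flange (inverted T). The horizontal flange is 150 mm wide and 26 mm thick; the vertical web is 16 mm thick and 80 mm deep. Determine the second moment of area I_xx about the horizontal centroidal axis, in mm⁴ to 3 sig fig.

I_xx ≈ 3.61 × 10⁶ mm⁴

Treat the section as a set of non-overlapping primitives; coordinates are from the bounding-box lower-left.
Flange: 150 × 26, A = 3 900 mm², y = 13 mm, Ī = 219 700 mm⁴.
Web: 16 × 80, A = 1 280 mm², y = 66 mm, Ī = 682 667 mm⁴.
Centroid: ȳ = ΣA·y / ΣA = 26.097 mm.
Transfer each piece to the horizontal centroidal axis using Ī + A·d² with d = y − 26.097:
  flange: d = -13.097 mm → contributes +888 624 mm⁴
  web: d = 39.903 mm → contributes +2 720 794 mm⁴
Total I = 3 609 418 mm⁴.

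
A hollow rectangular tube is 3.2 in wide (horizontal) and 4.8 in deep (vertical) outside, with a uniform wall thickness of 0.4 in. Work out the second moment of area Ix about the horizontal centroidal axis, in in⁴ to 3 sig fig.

Break the section into simple shapes (no overlaps), measuring from the bottom-left corner of the bounding box.
Outer rectangle: 3.2 × 4.8, A = 15.36 in², y = 2.4 in, Ī = 29.491 in⁴.
Inner void (subtracted): 2.4 × 4, A = 9.6 in², y = 2.4 in, Ī = 12.8 in⁴.
By symmetry the centroid is at mid-height, ȳ = 2.4 in.
All pieces are centred on the horizontal centroidal axis, so I = ΣĪ (holes subtracted) = 16.691 in⁴.

Ix ≈ 16.7 in⁴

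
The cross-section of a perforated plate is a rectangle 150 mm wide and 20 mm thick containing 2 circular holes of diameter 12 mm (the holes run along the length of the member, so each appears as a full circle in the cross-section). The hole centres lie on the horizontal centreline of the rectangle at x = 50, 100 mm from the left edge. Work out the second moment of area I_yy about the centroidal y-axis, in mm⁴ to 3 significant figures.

I_yy ≈ 5.48 × 10⁶ mm⁴

Break the section into simple shapes (no overlaps), measuring from the bottom-left corner of the bounding box.
Plate: 150 × 20, A = 3 000 mm², x = 75 mm, Ī = 5 625 000 mm⁴.
Hole 1 (subtracted): ⌀12, A = 113.1 mm², x = 50 mm, Ī = 1017.9 mm⁴.
Hole 2 (subtracted): ⌀12, A = 113.1 mm², x = 100 mm, Ī = 1017.9 mm⁴.
By symmetry the centroid is at mid-width, x̄ = 75 mm.
Transfer each piece to the centroidal y-axis using Ī + A·d² with d = x − 75:
  plate: d = 0 mm → contributes +5 625 000 mm⁴
  hole 1: d = -25 mm → contributes −71 704 mm⁴
  hole 2: d = 25 mm → contributes −71 704 mm⁴
Total I = 5 481 593 mm⁴.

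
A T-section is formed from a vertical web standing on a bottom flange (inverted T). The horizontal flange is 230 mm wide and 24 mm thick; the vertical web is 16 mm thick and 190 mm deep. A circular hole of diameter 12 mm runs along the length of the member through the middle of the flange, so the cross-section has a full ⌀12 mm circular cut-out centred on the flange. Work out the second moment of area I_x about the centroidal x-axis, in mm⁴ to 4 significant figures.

I_x ≈ 3.169 × 10⁷ mm⁴

Treat the section as a set of non-overlapping primitives; coordinates are from the bounding-box lower-left.
Flange: 230 × 24, A = 5 520 mm², y = 12 mm, Ī = 264 960 mm⁴.
Web: 16 × 190, A = 3 040 mm², y = 119 mm, Ī = 9 145 333 mm⁴.
Hole (subtracted): ⌀12, A = 113.097 mm², y = 12 mm, Ī = 1017.88 mm⁴.
Centroid: ȳ = ΣA·y / ΣA = 50.5088 mm.
Transfer each piece to the centroidal x-axis using Ī + A·d² with d = y − 50.5088:
  flange: d = -38.5088 mm → contributes +8 450 716 mm⁴
  web: d = 68.4912 mm → contributes +23 406 113 mm⁴
  hole: d = -38.5088 mm → contributes −168 733 mm⁴
Total I = 31 688 096 mm⁴.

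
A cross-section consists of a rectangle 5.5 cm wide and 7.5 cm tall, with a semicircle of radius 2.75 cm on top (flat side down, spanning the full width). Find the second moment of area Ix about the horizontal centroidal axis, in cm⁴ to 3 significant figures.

Split into non-overlapping primitives; take the origin at the lower-left of the bounding box.
Rectangular body: 5.5 × 7.5, A = 41.25 cm², y = 3.75 cm, Ī = 193.36 cm⁴.
Semicircular cap: semicircle r = 2.75, A = 11.879 cm², y = 8.6671 cm, Ī = 6.2772 cm⁴.
Centroid: ȳ = ΣA·y / ΣA = 4.8494 cm.
Transfer each piece to the horizontal centroidal axis using Ī + A·d² with d = y − 4.8494:
  rectangular body: d = -1.0994 cm → contributes +243.22 cm⁴
  semicircular cap: d = 3.8177 cm → contributes +179.41 cm⁴
Total I = 422.63 cm⁴.

Ix ≈ 423 cm⁴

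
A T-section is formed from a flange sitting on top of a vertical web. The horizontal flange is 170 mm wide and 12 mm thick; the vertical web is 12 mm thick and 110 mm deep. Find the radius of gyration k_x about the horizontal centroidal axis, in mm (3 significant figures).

Decompose the section into non-overlapping parts with the origin at the bottom-left of its bounding rectangle.
Flange: 170 × 12, A = 2 040 mm², y = 116 mm, Ī = 24 480 mm⁴.
Web: 12 × 110, A = 1 320 mm², y = 55 mm, Ī = 1 331 000 mm⁴.
Centroid: ȳ = ΣA·y / ΣA = 92.036 mm.
Transfer each piece to the horizontal centroidal axis using Ī + A·d² with d = y − 92.036:
  flange: d = 23.964 mm → contributes +1 196 025 mm⁴
  web: d = -37.036 mm → contributes +3 141 570 mm⁴
Total I = 4 337 596 mm⁴.
Radius of gyration: k = √(I/A) = √(4 337 596 / 3 360) = 35.93 mm.

k_x ≈ 35.9 mm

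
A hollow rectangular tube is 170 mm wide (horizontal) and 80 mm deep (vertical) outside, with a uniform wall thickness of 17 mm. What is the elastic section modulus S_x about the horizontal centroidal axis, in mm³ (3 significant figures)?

S_x ≈ 1.54 × 10⁵ mm³

Decompose the section into non-overlapping parts with the origin at the bottom-left of its bounding rectangle.
Outer rectangle: 170 × 80, A = 13 600 mm², y = 40 mm, Ī = 7 253 333 mm⁴.
Inner void (subtracted): 136 × 46, A = 6 256 mm², y = 40 mm, Ī = 1 103 141 mm⁴.
By symmetry the centroid is at mid-height, ȳ = 40 mm.
All pieces are centred on the horizontal centroidal axis, so I = ΣĪ (holes subtracted) = 6 150 192 mm⁴.
Extreme fibre distance c = 40 mm; S = I/c = 153 755 mm³.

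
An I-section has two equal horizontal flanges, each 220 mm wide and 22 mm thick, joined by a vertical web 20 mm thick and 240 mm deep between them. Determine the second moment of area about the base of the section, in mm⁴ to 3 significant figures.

I_base ≈ 4.82 × 10⁸ mm⁴

Decompose the section into non-overlapping parts with the origin at the bottom-left of its bounding rectangle.
Bottom flange: 220 × 22, A = 4 840 mm², y = 11 mm, Ī = 195 213 mm⁴.
Web: 20 × 240, A = 4 800 mm², y = 142 mm, Ī = 23 040 000 mm⁴.
Top flange: 220 × 22, A = 4 840 mm², y = 273 mm, Ī = 195 213 mm⁴.
Transfer each piece to the base of the section using Ī + A·d² with d = y − 0:
  bottom flange: d = 11 mm → contributes +780 853 mm⁴
  web: d = 142 mm → contributes +119 827 200 mm⁴
  top flange: d = 273 mm → contributes +360 915 573 mm⁴
Total I = 481 523 627 mm⁴.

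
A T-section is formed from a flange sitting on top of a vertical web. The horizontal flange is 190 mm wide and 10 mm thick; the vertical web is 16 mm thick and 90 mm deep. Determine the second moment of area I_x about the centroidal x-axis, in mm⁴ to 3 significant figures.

Split into non-overlapping primitives; take the origin at the lower-left of the bounding box.
Flange: 190 × 10, A = 1 900 mm², y = 95 mm, Ī = 15 833 mm⁴.
Web: 16 × 90, A = 1 440 mm², y = 45 mm, Ī = 972 000 mm⁴.
Centroid: ȳ = ΣA·y / ΣA = 73.443 mm.
Transfer each piece to the centroidal x-axis using Ī + A·d² with d = y − 73.443:
  flange: d = 21.557 mm → contributes +898 762 mm⁴
  web: d = -28.443 mm → contributes +2 136 975 mm⁴
Total I = 3 035 738 mm⁴.

I_x ≈ 3.04 × 10⁶ mm⁴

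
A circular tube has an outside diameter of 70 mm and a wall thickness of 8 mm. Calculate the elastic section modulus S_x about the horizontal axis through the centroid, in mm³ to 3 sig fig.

Decompose the section into non-overlapping parts with the origin at the bottom-left of its bounding rectangle.
Outer circle: ⌀70, A = 3848.5 mm², y = 35 mm, Ī = 1 178 588 mm⁴.
Bore (subtracted): ⌀54, A = 2290.2 mm², y = 35 mm, Ī = 417 393 mm⁴.
By symmetry the centroid is at mid-height, ȳ = 35 mm.
All pieces are centred on the horizontal axis through the centroid, so I = ΣĪ (holes subtracted) = 761 195 mm⁴.
Extreme fibre distance c = 35 mm; S = I/c = 21 748 mm³.

S_x ≈ 2.17 × 10⁴ mm³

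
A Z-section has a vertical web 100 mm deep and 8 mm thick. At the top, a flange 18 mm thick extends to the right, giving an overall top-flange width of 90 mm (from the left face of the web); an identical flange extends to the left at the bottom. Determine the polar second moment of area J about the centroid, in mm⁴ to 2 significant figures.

Decompose the section into non-overlapping parts with the origin at the bottom-left of its bounding rectangle.
Web: 8 × 100, A = 800 mm², y = 50 mm, Ī = 666 667 mm⁴.
Top flange (beyond web): 82 × 18, A = 1 476 mm², y = 91 mm, Ī = 39 852 mm⁴.
Bottom flange (beyond web): 82 × 18, A = 1 476 mm², y = 9 mm, Ī = 39 852 mm⁴.
Centroid: ȳ = ΣA·y / ΣA = 50 mm.
Transfer each piece to the centroidal x-axis using Ī + A·d² with d = y − 50:
  web: d = 0 mm → contributes +666 667 mm⁴
  top flange (beyond web): d = 41 mm → contributes +2 521 008 mm⁴
  bottom flange (beyond web): d = -41 mm → contributes +2 521 008 mm⁴
Total I = 5 708 683 mm⁴.
For the y-axis: x̄ = 86 mm.
Repeating about the centroidal y-axis gives I_y = 7 636 171 mm⁴.
Polar second moment: J = I_x + I_y = 13 344 853 mm⁴.

J ≈ 1.3 × 10⁷ mm⁴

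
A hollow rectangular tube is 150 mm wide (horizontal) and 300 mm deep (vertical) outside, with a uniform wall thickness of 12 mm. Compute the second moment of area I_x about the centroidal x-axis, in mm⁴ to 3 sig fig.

I_x ≈ 1.17 × 10⁸ mm⁴

Treat the section as a set of non-overlapping primitives; coordinates are from the bounding-box lower-left.
Outer rectangle: 150 × 300, A = 45 000 mm², y = 150 mm, Ī = 337 500 000 mm⁴.
Inner void (subtracted): 126 × 276, A = 34 776 mm², y = 150 mm, Ī = 220 758 048 mm⁴.
By symmetry the centroid is at mid-height, ȳ = 150 mm.
All pieces are centred on the centroidal x-axis, so I = ΣĪ (holes subtracted) = 116 741 952 mm⁴.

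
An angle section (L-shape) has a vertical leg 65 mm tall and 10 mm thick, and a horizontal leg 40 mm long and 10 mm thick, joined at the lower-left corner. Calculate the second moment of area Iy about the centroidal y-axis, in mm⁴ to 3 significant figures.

Iy ≈ 1.10 × 10⁵ mm⁴

Treat the section as a set of non-overlapping primitives; coordinates are from the bounding-box lower-left.
Vertical leg: 10 × 65, A = 650 mm², x = 5 mm, Ī = 5416.7 mm⁴.
Horizontal leg (remainder): 30 × 10, A = 300 mm², x = 25 mm, Ī = 22 500 mm⁴.
Centroid: x̄ = ΣA·x / ΣA = 11.316 mm.
Transfer each piece to the centroidal y-axis using Ī + A·d² with d = x − 11.316:
  vertical leg: d = -6.3158 mm → contributes +31 345 mm⁴
  horizontal leg (remainder): d = 13.684 mm → contributes +78 677 mm⁴
Total I = 110 022 mm⁴.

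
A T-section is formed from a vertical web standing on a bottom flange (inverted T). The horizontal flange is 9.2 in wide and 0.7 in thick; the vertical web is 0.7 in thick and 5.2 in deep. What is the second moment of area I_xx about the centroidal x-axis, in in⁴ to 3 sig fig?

Treat the section as a set of non-overlapping primitives; coordinates are from the bounding-box lower-left.
Flange: 9.2 × 0.7, A = 6.44 in², y = 0.35 in, Ī = 0.26297 in⁴.
Web: 0.7 × 5.2, A = 3.64 in², y = 3.3 in, Ī = 8.2021 in⁴.
Centroid: ȳ = ΣA·y / ΣA = 1.4153 in.
Transfer each piece to the centroidal x-axis using Ī + A·d² with d = y − 1.4153:
  flange: d = -1.0653 in → contributes +7.5712 in⁴
  web: d = 1.8847 in → contributes +21.132 in⁴
Total I = 28.703 in⁴.

I_xx ≈ 28.7 in⁴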